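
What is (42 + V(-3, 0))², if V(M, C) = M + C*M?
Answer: 1521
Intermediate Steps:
(42 + V(-3, 0))² = (42 - 3*(1 + 0))² = (42 - 3*1)² = (42 - 3)² = 39² = 1521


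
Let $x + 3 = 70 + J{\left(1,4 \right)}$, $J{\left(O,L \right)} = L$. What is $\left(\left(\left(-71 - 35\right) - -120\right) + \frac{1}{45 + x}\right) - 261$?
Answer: $- \frac{28651}{116} \approx -246.99$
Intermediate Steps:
$x = 71$ ($x = -3 + \left(70 + 4\right) = -3 + 74 = 71$)
$\left(\left(\left(-71 - 35\right) - -120\right) + \frac{1}{45 + x}\right) - 261 = \left(\left(\left(-71 - 35\right) - -120\right) + \frac{1}{45 + 71}\right) - 261 = \left(\left(\left(-71 - 35\right) + 120\right) + \frac{1}{116}\right) - 261 = \left(\left(-106 + 120\right) + \frac{1}{116}\right) - 261 = \left(14 + \frac{1}{116}\right) - 261 = \frac{1625}{116} - 261 = - \frac{28651}{116}$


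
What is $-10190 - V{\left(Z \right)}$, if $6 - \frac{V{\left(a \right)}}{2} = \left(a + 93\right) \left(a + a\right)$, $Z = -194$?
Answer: $68174$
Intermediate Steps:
$V{\left(a \right)} = 12 - 4 a \left(93 + a\right)$ ($V{\left(a \right)} = 12 - 2 \left(a + 93\right) \left(a + a\right) = 12 - 2 \left(93 + a\right) 2 a = 12 - 2 \cdot 2 a \left(93 + a\right) = 12 - 4 a \left(93 + a\right)$)
$-10190 - V{\left(Z \right)} = -10190 - \left(12 - -72168 - 4 \left(-194\right)^{2}\right) = -10190 - \left(12 + 72168 - 150544\right) = -10190 - -78364 = -10190 + 78364 = 68174$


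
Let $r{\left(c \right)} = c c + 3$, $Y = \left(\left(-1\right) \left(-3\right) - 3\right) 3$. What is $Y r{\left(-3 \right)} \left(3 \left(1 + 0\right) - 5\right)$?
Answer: $0$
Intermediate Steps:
$Y = 0$ ($Y = \left(3 - 3\right) 3 = 0 \cdot 3 = 0$)
$r{\left(c \right)} = 3 + c^{2}$ ($r{\left(c \right)} = c^{2} + 3 = 3 + c^{2}$)
$Y r{\left(-3 \right)} \left(3 \left(1 + 0\right) - 5\right) = 0 \left(3 + \left(-3\right)^{2}\right) \left(3 \left(1 + 0\right) - 5\right) = 0 \left(3 + 9\right) \left(3 \cdot 1 - 5\right) = 0 \cdot 12 \left(3 - 5\right) = 0 \cdot 12 \left(-2\right) = 0 \left(-24\right) = 0$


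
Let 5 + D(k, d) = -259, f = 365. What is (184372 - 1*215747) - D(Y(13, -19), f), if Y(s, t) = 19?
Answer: -31111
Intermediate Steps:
D(k, d) = -264 (D(k, d) = -5 - 259 = -264)
(184372 - 1*215747) - D(Y(13, -19), f) = (184372 - 1*215747) - 1*(-264) = (184372 - 215747) + 264 = -31375 + 264 = -31111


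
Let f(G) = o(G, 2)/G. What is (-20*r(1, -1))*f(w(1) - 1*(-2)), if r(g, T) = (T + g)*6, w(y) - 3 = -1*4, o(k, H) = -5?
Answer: 0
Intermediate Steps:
w(y) = -1 (w(y) = 3 - 1*4 = 3 - 4 = -1)
r(g, T) = 6*T + 6*g
f(G) = -5/G
(-20*r(1, -1))*f(w(1) - 1*(-2)) = (-20*(6*(-1) + 6*1))*(-5/(-1 - 1*(-2))) = (-20*(-6 + 6))*(-5/(-1 + 2)) = (-20*0)*(-5/1) = 0*(-5*1) = 0*(-5) = 0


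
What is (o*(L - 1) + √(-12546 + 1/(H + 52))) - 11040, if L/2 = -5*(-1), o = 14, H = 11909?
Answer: -10914 + 13*I*√1180078905/3987 ≈ -10914.0 + 112.01*I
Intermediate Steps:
L = 10 (L = 2*(-5*(-1)) = 2*5 = 10)
(o*(L - 1) + √(-12546 + 1/(H + 52))) - 11040 = (14*(10 - 1) + √(-12546 + 1/(11909 + 52))) - 11040 = (14*9 + √(-12546 + 1/11961)) - 11040 = (126 + √(-12546 + 1/11961)) - 11040 = (126 + √(-150062705/11961)) - 11040 = (126 + 13*I*√1180078905/3987) - 11040 = -10914 + 13*I*√1180078905/3987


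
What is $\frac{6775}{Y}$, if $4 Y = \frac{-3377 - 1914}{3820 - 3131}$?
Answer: $- \frac{1436300}{407} \approx -3529.0$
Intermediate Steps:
$Y = - \frac{407}{212}$ ($Y = \frac{\left(-3377 - 1914\right) \frac{1}{3820 - 3131}}{4} = \frac{\left(-5291\right) \frac{1}{689}}{4} = \frac{1}{4} \left(- \frac{407}{53}\right) = - \frac{407}{212} \approx -1.9198$)
$\frac{6775}{Y} = \frac{6775}{- \frac{407}{212}} = 6775 \left(- \frac{212}{407}\right) = - \frac{1436300}{407}$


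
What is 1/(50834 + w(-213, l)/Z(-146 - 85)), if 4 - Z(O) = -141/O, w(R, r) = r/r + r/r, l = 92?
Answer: 261/13267828 ≈ 1.9672e-5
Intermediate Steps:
w(R, r) = 2 (w(R, r) = 1 + 1 = 2)
Z(O) = 4 + 141/O (Z(O) = 4 - (-141)/O = 4 + 141/O)
1/(50834 + w(-213, l)/Z(-146 - 85)) = 1/(50834 + 2/(4 + 141/(-146 - 85))) = 1/(50834 + 2/(4 + 141/(-231))) = 1/(50834 + 2/(4 + 141*(-1/231))) = 1/(50834 + 2/(4 - 47/77)) = 1/(50834 + 2/(261/77)) = 1/(50834 + 2*(77/261)) = 1/(50834 + 154/261) = 1/(13267828/261) = 261/13267828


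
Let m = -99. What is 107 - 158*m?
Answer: 15749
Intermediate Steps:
107 - 158*m = 107 - 158*(-99) = 107 + 15642 = 15749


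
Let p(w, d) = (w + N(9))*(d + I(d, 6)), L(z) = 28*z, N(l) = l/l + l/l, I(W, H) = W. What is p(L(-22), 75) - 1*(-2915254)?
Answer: 2823154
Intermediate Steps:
N(l) = 2 (N(l) = 1 + 1 = 2)
p(w, d) = 2*d*(2 + w) (p(w, d) = (w + 2)*(d + d) = (2 + w)*(2*d) = 2*d*(2 + w))
p(L(-22), 75) - 1*(-2915254) = 2*75*(2 + 28*(-22)) - 1*(-2915254) = 2*75*(2 - 616) + 2915254 = 2*75*(-614) + 2915254 = -92100 + 2915254 = 2823154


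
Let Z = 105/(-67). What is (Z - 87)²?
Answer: 35212356/4489 ≈ 7844.1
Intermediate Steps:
Z = -105/67 (Z = 105*(-1/67) = -105/67 ≈ -1.5672)
(Z - 87)² = (-105/67 - 87)² = (-5934/67)² = 35212356/4489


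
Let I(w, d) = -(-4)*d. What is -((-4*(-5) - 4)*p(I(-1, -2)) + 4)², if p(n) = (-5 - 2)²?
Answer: -620944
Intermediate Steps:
I(w, d) = 4*d
p(n) = 49 (p(n) = (-7)² = 49)
-((-4*(-5) - 4)*p(I(-1, -2)) + 4)² = -((-4*(-5) - 4)*49 + 4)² = -((20 - 4)*49 + 4)² = -(16*49 + 4)² = -(784 + 4)² = -1*788² = -1*620944 = -620944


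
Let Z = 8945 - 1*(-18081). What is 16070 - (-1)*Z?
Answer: 43096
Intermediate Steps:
Z = 27026 (Z = 8945 + 18081 = 27026)
16070 - (-1)*Z = 16070 - (-1)*27026 = 16070 - 1*(-27026) = 16070 + 27026 = 43096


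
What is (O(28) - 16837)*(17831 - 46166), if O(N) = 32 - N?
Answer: 476963055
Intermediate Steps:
(O(28) - 16837)*(17831 - 46166) = ((32 - 1*28) - 16837)*(17831 - 46166) = ((32 - 28) - 16837)*(-28335) = (4 - 16837)*(-28335) = -16833*(-28335) = 476963055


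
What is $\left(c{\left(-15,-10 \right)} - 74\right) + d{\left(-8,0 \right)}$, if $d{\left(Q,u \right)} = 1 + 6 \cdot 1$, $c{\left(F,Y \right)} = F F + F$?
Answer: $143$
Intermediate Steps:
$c{\left(F,Y \right)} = F + F^{2}$ ($c{\left(F,Y \right)} = F^{2} + F = F + F^{2}$)
$d{\left(Q,u \right)} = 7$ ($d{\left(Q,u \right)} = 1 + 6 = 7$)
$\left(c{\left(-15,-10 \right)} - 74\right) + d{\left(-8,0 \right)} = \left(- 15 \left(1 - 15\right) - 74\right) + 7 = \left(\left(-15\right) \left(-14\right) + \left(-150 + 76\right)\right) + 7 = \left(210 - 74\right) + 7 = 136 + 7 = 143$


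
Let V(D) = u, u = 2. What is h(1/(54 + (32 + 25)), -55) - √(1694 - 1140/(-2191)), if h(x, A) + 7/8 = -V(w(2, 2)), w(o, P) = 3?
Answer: -23/8 - √8134512554/2191 ≈ -44.040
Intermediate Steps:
V(D) = 2
h(x, A) = -23/8 (h(x, A) = -7/8 - 1*2 = -7/8 - 2 = -23/8)
h(1/(54 + (32 + 25)), -55) - √(1694 - 1140/(-2191)) = -23/8 - √(1694 - 1140/(-2191)) = -23/8 - √(1694 - 1140*(-1/2191)) = -23/8 - √(1694 + 1140/2191) = -23/8 - √(3712694/2191) = -23/8 - √8134512554/2191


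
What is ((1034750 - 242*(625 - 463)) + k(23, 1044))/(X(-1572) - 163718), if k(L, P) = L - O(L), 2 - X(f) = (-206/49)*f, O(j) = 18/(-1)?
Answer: -48783763/8345916 ≈ -5.8452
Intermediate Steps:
O(j) = -18 (O(j) = 18*(-1) = -18)
X(f) = 2 + 206*f/49 (X(f) = 2 - (-206/49)*f = 2 - (-206*1/49)*f = 2 - (-206)*f/49 = 2 + 206*f/49)
k(L, P) = 18 + L (k(L, P) = L - 1*(-18) = L + 18 = 18 + L)
((1034750 - 242*(625 - 463)) + k(23, 1044))/(X(-1572) - 163718) = ((1034750 - 242*(625 - 463)) + (18 + 23))/((2 + (206/49)*(-1572)) - 163718) = ((1034750 - 242*162) + 41)/((2 - 323832/49) - 163718) = ((1034750 - 39204) + 41)/(-323734/49 - 163718) = (995546 + 41)/(-8345916/49) = 995587*(-49/8345916) = -48783763/8345916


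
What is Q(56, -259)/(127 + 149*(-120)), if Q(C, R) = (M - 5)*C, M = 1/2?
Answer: 252/17753 ≈ 0.014195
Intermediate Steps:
M = ½ ≈ 0.50000
Q(C, R) = -9*C/2 (Q(C, R) = (½ - 5)*C = -9*C/2)
Q(56, -259)/(127 + 149*(-120)) = (-9/2*56)/(127 + 149*(-120)) = -252/(127 - 17880) = -252/(-17753) = -252*(-1/17753) = 252/17753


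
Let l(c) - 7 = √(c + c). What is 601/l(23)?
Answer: 4207/3 - 601*√46/3 ≈ 43.607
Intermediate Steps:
l(c) = 7 + √2*√c (l(c) = 7 + √(c + c) = 7 + √(2*c) = 7 + √2*√c)
601/l(23) = 601/(7 + √2*√23) = 601/(7 + √46)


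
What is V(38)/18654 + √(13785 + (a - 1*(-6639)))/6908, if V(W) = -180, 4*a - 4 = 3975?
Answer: -30/3109 + 5*√3427/13816 ≈ 0.011536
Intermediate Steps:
a = 3979/4 (a = 1 + (¼)*3975 = 1 + 3975/4 = 3979/4 ≈ 994.75)
V(38)/18654 + √(13785 + (a - 1*(-6639)))/6908 = -180/18654 + √(13785 + (3979/4 - 1*(-6639)))/6908 = -180*1/18654 + √(13785 + (3979/4 + 6639))*(1/6908) = -30/3109 + √(13785 + 30535/4)*(1/6908) = -30/3109 + √(85675/4)*(1/6908) = -30/3109 + (5*√3427/2)*(1/6908) = -30/3109 + 5*√3427/13816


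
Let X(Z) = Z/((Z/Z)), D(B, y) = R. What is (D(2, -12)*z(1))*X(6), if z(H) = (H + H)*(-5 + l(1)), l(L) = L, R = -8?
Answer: 384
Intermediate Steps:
z(H) = -8*H (z(H) = (H + H)*(-5 + 1) = (2*H)*(-4) = -8*H)
D(B, y) = -8
X(Z) = Z (X(Z) = Z/1 = Z*1 = Z)
(D(2, -12)*z(1))*X(6) = -(-64)*6 = -8*(-8)*6 = 64*6 = 384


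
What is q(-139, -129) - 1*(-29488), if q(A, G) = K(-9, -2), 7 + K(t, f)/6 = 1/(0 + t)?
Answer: 88336/3 ≈ 29445.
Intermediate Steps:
K(t, f) = -42 + 6/t (K(t, f) = -42 + 6/(0 + t) = -42 + 6/t)
q(A, G) = -128/3 (q(A, G) = -42 + 6/(-9) = -42 + 6*(-⅑) = -42 - ⅔ = -128/3)
q(-139, -129) - 1*(-29488) = -128/3 - 1*(-29488) = -128/3 + 29488 = 88336/3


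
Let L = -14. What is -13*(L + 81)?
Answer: -871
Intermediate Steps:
-13*(L + 81) = -13*(-14 + 81) = -13*67 = -871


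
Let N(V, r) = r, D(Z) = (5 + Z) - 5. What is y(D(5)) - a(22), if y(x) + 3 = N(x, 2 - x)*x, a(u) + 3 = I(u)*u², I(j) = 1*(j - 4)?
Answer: -8727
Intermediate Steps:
D(Z) = Z
I(j) = -4 + j (I(j) = 1*(-4 + j) = -4 + j)
a(u) = -3 + u²*(-4 + u) (a(u) = -3 + (-4 + u)*u² = -3 + u²*(-4 + u))
y(x) = -3 + x*(2 - x) (y(x) = -3 + (2 - x)*x = -3 + x*(2 - x))
y(D(5)) - a(22) = (-3 - 1*5*(-2 + 5)) - (-3 + 22²*(-4 + 22)) = (-3 - 1*5*3) - (-3 + 484*18) = (-3 - 15) - (-3 + 8712) = -18 - 1*8709 = -18 - 8709 = -8727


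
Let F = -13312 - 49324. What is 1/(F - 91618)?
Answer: -1/154254 ≈ -6.4828e-6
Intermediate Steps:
F = -62636
1/(F - 91618) = 1/(-62636 - 91618) = 1/(-154254) = -1/154254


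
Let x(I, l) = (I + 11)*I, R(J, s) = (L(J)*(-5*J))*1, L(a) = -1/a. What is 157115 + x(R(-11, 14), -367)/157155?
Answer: 4938281581/31431 ≈ 1.5712e+5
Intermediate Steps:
R(J, s) = 5 (R(J, s) = ((-1/J)*(-5*J))*1 = 5*1 = 5)
x(I, l) = I*(11 + I) (x(I, l) = (11 + I)*I = I*(11 + I))
157115 + x(R(-11, 14), -367)/157155 = 157115 + (5*(11 + 5))/157155 = 157115 + (5*16)*(1/157155) = 157115 + 80*(1/157155) = 157115 + 16/31431 = 4938281581/31431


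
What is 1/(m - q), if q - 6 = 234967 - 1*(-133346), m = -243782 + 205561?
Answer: -1/406540 ≈ -2.4598e-6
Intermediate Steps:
m = -38221
q = 368319 (q = 6 + (234967 - 1*(-133346)) = 6 + (234967 + 133346) = 6 + 368313 = 368319)
1/(m - q) = 1/(-38221 - 1*368319) = 1/(-38221 - 368319) = 1/(-406540) = -1/406540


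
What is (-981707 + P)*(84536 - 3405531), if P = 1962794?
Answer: -3258185021565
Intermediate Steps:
(-981707 + P)*(84536 - 3405531) = (-981707 + 1962794)*(84536 - 3405531) = 981087*(-3320995) = -3258185021565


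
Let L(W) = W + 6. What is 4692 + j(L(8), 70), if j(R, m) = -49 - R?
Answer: 4629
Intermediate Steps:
L(W) = 6 + W
4692 + j(L(8), 70) = 4692 + (-49 - (6 + 8)) = 4692 + (-49 - 1*14) = 4692 + (-49 - 14) = 4692 - 63 = 4629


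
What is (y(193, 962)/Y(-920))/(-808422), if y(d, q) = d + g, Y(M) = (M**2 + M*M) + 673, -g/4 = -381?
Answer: -1717/1369040829606 ≈ -1.2542e-9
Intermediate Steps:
g = 1524 (g = -4*(-381) = 1524)
Y(M) = 673 + 2*M**2 (Y(M) = (M**2 + M**2) + 673 = 2*M**2 + 673 = 673 + 2*M**2)
y(d, q) = 1524 + d (y(d, q) = d + 1524 = 1524 + d)
(y(193, 962)/Y(-920))/(-808422) = ((1524 + 193)/(673 + 2*(-920)**2))/(-808422) = (1717/(673 + 2*846400))*(-1/808422) = (1717/(673 + 1692800))*(-1/808422) = (1717/1693473)*(-1/808422) = -1717/1369040829606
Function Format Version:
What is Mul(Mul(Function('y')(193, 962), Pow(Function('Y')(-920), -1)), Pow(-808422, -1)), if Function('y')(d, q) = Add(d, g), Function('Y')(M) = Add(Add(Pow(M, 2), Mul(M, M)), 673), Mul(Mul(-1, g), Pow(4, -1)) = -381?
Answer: Rational(-1717, 1369040829606) ≈ -1.2542e-9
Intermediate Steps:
g = 1524 (g = Mul(-4, -381) = 1524)
Function('Y')(M) = Add(673, Mul(2, Pow(M, 2))) (Function('Y')(M) = Add(Add(Pow(M, 2), Pow(M, 2)), 673) = Add(Mul(2, Pow(M, 2)), 673) = Add(673, Mul(2, Pow(M, 2))))
Function('y')(d, q) = Add(1524, d) (Function('y')(d, q) = Add(d, 1524) = Add(1524, d))
Mul(Mul(Function('y')(193, 962), Pow(Function('Y')(-920), -1)), Pow(-808422, -1)) = Mul(Mul(Add(1524, 193), Pow(Add(673, Mul(2, Pow(-920, 2))), -1)), Pow(-808422, -1)) = Mul(Mul(1717, Pow(Add(673, Mul(2, 846400)), -1)), Rational(-1, 808422)) = Mul(Mul(1717, Pow(Add(673, 1692800), -1)), Rational(-1, 808422)) = Mul(Mul(1717, Pow(1693473, -1)), Rational(-1, 808422)) = Mul(Mul(1717, Rational(1, 1693473)), Rational(-1, 808422)) = Mul(Rational(1717, 1693473), Rational(-1, 808422)) = Rational(-1717, 1369040829606)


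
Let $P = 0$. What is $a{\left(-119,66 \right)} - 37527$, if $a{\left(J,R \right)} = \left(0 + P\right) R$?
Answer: $-37527$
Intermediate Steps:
$a{\left(J,R \right)} = 0$ ($a{\left(J,R \right)} = \left(0 + 0\right) R = 0 R = 0$)
$a{\left(-119,66 \right)} - 37527 = 0 - 37527 = -37527$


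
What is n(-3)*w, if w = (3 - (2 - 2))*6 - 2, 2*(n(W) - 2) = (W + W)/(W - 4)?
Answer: 272/7 ≈ 38.857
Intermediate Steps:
n(W) = 2 + W/(-4 + W) (n(W) = 2 + ((W + W)/(W - 4))/2 = 2 + ((2*W)/(-4 + W))/2 = 2 + (2*W/(-4 + W))/2 = 2 + W/(-4 + W))
w = 16 (w = (3 - 1*0)*6 - 2 = (3 + 0)*6 - 2 = 3*6 - 2 = 18 - 2 = 16)
n(-3)*w = ((-8 + 3*(-3))/(-4 - 3))*16 = ((-8 - 9)/(-7))*16 = -1/7*(-17)*16 = (17/7)*16 = 272/7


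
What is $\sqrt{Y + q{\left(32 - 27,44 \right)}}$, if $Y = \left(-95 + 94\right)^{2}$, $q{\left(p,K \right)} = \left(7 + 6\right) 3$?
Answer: $2 \sqrt{10} \approx 6.3246$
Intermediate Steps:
$q{\left(p,K \right)} = 39$ ($q{\left(p,K \right)} = 13 \cdot 3 = 39$)
$Y = 1$ ($Y = \left(-1\right)^{2} = 1$)
$\sqrt{Y + q{\left(32 - 27,44 \right)}} = \sqrt{1 + 39} = \sqrt{40} = 2 \sqrt{10}$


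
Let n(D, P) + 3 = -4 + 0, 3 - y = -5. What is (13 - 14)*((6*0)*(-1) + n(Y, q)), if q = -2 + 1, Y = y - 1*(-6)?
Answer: 7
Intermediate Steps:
y = 8 (y = 3 - 1*(-5) = 3 + 5 = 8)
Y = 14 (Y = 8 - 1*(-6) = 8 + 6 = 14)
q = -1
n(D, P) = -7 (n(D, P) = -3 + (-4 + 0) = -3 - 4 = -7)
(13 - 14)*((6*0)*(-1) + n(Y, q)) = (13 - 14)*((6*0)*(-1) - 7) = -(0*(-1) - 7) = -(0 - 7) = -1*(-7) = 7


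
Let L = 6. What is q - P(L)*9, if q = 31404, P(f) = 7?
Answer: 31341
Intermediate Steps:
q - P(L)*9 = 31404 - 7*9 = 31404 - 63 = 31341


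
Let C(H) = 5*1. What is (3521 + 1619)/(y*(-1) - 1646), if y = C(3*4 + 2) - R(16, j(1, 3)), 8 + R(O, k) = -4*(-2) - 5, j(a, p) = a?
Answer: -1285/414 ≈ -3.1039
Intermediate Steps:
R(O, k) = -5 (R(O, k) = -8 + (-4*(-2) - 5) = -8 + (8 - 5) = -8 + 3 = -5)
C(H) = 5
y = 10 (y = 5 - 1*(-5) = 5 + 5 = 10)
(3521 + 1619)/(y*(-1) - 1646) = (3521 + 1619)/(10*(-1) - 1646) = 5140/(-10 - 1646) = 5140/(-1656) = 5140*(-1/1656) = -1285/414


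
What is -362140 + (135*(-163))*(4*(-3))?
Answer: -98080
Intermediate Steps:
-362140 + (135*(-163))*(4*(-3)) = -362140 - 22005*(-12) = -362140 + 264060 = -98080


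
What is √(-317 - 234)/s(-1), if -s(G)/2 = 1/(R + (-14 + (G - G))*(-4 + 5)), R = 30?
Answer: -8*I*√551 ≈ -187.79*I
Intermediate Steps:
s(G) = -⅛ (s(G) = -2/(30 + (-14 + (G - G))*(-4 + 5)) = -2/(30 + (-14 + 0)*1) = -2/(30 - 14*1) = -2/(30 - 14) = -2/16 = -2*1/16 = -⅛)
√(-317 - 234)/s(-1) = √(-317 - 234)/(-⅛) = √(-551)*(-8) = (I*√551)*(-8) = -8*I*√551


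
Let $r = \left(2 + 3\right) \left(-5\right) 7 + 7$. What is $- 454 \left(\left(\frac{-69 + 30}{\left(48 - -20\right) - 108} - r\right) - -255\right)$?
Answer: $- \frac{3849693}{20} \approx -1.9248 \cdot 10^{5}$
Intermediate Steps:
$r = -168$ ($r = 5 \left(-5\right) 7 + 7 = \left(-25\right) 7 + 7 = -175 + 7 = -168$)
$- 454 \left(\left(\frac{-69 + 30}{\left(48 - -20\right) - 108} - r\right) - -255\right) = - 454 \left(\left(\frac{-69 + 30}{\left(48 - -20\right) - 108} - -168\right) - -255\right) = - 454 \left(\left(- \frac{39}{\left(48 + 20\right) - 108} + 168\right) + 255\right) = - 454 \left(\left(- \frac{39}{68 - 108} + 168\right) + 255\right) = - 454 \left(\left(- \frac{39}{-40} + 168\right) + 255\right) = - 454 \left(\left(\left(-39\right) \left(- \frac{1}{40}\right) + 168\right) + 255\right) = - 454 \left(\left(\frac{39}{40} + 168\right) + 255\right) = - 454 \left(\frac{6759}{40} + 255\right) = \left(-454\right) \frac{16959}{40} = - \frac{3849693}{20}$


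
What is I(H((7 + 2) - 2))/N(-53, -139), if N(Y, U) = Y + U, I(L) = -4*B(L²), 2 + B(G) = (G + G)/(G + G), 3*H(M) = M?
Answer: -1/48 ≈ -0.020833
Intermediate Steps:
H(M) = M/3
B(G) = -1 (B(G) = -2 + (G + G)/(G + G) = -2 + (2*G)/((2*G)) = -2 + (2*G)*(1/(2*G)) = -2 + 1 = -1)
I(L) = 4 (I(L) = -4*(-1) = 4)
N(Y, U) = U + Y
I(H((7 + 2) - 2))/N(-53, -139) = 4/(-139 - 53) = 4/(-192) = 4*(-1/192) = -1/48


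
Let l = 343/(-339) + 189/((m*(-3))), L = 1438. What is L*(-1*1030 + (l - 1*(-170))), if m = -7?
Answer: -415340416/339 ≈ -1.2252e+6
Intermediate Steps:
l = 2708/339 (l = 343/(-339) + 189/((-7*(-3))) = 343*(-1/339) + 189/21 = -343/339 + 189*(1/21) = -343/339 + 9 = 2708/339 ≈ 7.9882)
L*(-1*1030 + (l - 1*(-170))) = 1438*(-1*1030 + (2708/339 - 1*(-170))) = 1438*(-1030 + (2708/339 + 170)) = 1438*(-1030 + 60338/339) = 1438*(-288832/339) = -415340416/339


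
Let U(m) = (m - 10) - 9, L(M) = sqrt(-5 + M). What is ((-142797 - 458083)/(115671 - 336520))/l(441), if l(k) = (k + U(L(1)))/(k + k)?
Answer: 27956242440/4916319589 - 132494040*I/4916319589 ≈ 5.6864 - 0.02695*I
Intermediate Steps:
U(m) = -19 + m (U(m) = (-10 + m) - 9 = -19 + m)
l(k) = (-19 + k + 2*I)/(2*k) (l(k) = (k + (-19 + sqrt(-5 + 1)))/(k + k) = (k + (-19 + sqrt(-4)))/((2*k)) = (k + (-19 + 2*I))*(1/(2*k)) = (-19 + k + 2*I)*(1/(2*k)) = (-19 + k + 2*I)/(2*k))
((-142797 - 458083)/(115671 - 336520))/l(441) = ((-142797 - 458083)/(115671 - 336520))/(((1/2)*(-19 + 441 + 2*I)/441)) = (-600880/(-220849))/(((1/2)*(1/441)*(422 + 2*I))) = (-600880*(-1/220849))/(211/441 + I/441) = 600880*(194481*(211/441 - I/441)/44522)/220849 = 58429871640*(211/441 - I/441)/4916319589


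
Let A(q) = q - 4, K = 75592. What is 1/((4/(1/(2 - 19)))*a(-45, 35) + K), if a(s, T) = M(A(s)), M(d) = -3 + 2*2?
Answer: 1/75524 ≈ 1.3241e-5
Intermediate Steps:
A(q) = -4 + q
M(d) = 1 (M(d) = -3 + 4 = 1)
a(s, T) = 1
1/((4/(1/(2 - 19)))*a(-45, 35) + K) = 1/((4/(1/(2 - 19)))*1 + 75592) = 1/((4/(1/(-17)))*1 + 75592) = 1/((4/(-1/17))*1 + 75592) = 1/((4*(-17))*1 + 75592) = 1/(-68*1 + 75592) = 1/(-68 + 75592) = 1/75524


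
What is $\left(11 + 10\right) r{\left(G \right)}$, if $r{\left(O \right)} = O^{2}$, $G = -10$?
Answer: $2100$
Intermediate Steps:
$\left(11 + 10\right) r{\left(G \right)} = \left(11 + 10\right) \left(-10\right)^{2} = 21 \cdot 100 = 2100$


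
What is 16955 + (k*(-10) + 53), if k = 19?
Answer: 16818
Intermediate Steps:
16955 + (k*(-10) + 53) = 16955 + (19*(-10) + 53) = 16955 + (-190 + 53) = 16955 - 137 = 16818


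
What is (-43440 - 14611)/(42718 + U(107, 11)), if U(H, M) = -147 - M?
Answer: -8293/6080 ≈ -1.3640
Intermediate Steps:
(-43440 - 14611)/(42718 + U(107, 11)) = (-43440 - 14611)/(42718 + (-147 - 1*11)) = -58051/(42718 + (-147 - 11)) = -58051/(42718 - 158) = -58051/42560 = -58051*1/42560 = -8293/6080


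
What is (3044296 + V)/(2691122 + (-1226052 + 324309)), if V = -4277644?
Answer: -1233348/1789379 ≈ -0.68926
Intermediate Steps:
(3044296 + V)/(2691122 + (-1226052 + 324309)) = (3044296 - 4277644)/(2691122 + (-1226052 + 324309)) = -1233348/(2691122 - 901743) = -1233348/1789379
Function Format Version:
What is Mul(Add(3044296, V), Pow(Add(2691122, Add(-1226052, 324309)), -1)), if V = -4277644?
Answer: Rational(-1233348, 1789379) ≈ -0.68926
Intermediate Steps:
Mul(Add(3044296, V), Pow(Add(2691122, Add(-1226052, 324309)), -1)) = Mul(Add(3044296, -4277644), Pow(Add(2691122, Add(-1226052, 324309)), -1)) = Mul(-1233348, Pow(Add(2691122, -901743), -1)) = Mul(-1233348, Pow(1789379, -1)) = Mul(-1233348, Rational(1, 1789379)) = Rational(-1233348, 1789379)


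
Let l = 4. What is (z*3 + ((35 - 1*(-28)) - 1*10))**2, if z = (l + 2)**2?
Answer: 25921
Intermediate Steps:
z = 36 (z = (4 + 2)**2 = 6**2 = 36)
(z*3 + ((35 - 1*(-28)) - 1*10))**2 = (36*3 + ((35 - 1*(-28)) - 1*10))**2 = (108 + ((35 + 28) - 10))**2 = (108 + (63 - 10))**2 = (108 + 53)**2 = 161**2 = 25921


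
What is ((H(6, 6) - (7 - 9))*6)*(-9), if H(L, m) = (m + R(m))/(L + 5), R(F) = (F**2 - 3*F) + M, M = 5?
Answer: -2754/11 ≈ -250.36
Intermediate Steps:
R(F) = 5 + F**2 - 3*F (R(F) = (F**2 - 3*F) + 5 = 5 + F**2 - 3*F)
H(L, m) = (5 + m**2 - 2*m)/(5 + L) (H(L, m) = (m + (5 + m**2 - 3*m))/(L + 5) = (5 + m**2 - 2*m)/(5 + L))
((H(6, 6) - (7 - 9))*6)*(-9) = (((5 + 6**2 - 2*6)/(5 + 6) - (7 - 9))*6)*(-9) = (((5 + 36 - 12)/11 - 1*(-2))*6)*(-9) = (((1/11)*29 + 2)*6)*(-9) = ((29/11 + 2)*6)*(-9) = ((51/11)*6)*(-9) = (306/11)*(-9) = -2754/11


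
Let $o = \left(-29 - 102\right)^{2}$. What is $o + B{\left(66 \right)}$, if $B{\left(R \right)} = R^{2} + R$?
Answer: $21583$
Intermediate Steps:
$B{\left(R \right)} = R + R^{2}$
$o = 17161$ ($o = \left(-131\right)^{2} = 17161$)
$o + B{\left(66 \right)} = 17161 + 66 \left(1 + 66\right) = 17161 + 66 \cdot 67 = 17161 + 4422 = 21583$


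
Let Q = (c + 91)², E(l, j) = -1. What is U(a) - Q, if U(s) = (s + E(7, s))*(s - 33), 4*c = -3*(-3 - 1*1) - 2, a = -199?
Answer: 150631/4 ≈ 37658.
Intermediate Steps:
c = 5/2 (c = (-3*(-3 - 1*1) - 2)/4 = (-3*(-3 - 1) - 2)/4 = (-3*(-4) - 2)/4 = (12 - 2)/4 = (¼)*10 = 5/2 ≈ 2.5000)
Q = 34969/4 (Q = (5/2 + 91)² = (187/2)² = 34969/4 ≈ 8742.3)
U(s) = (-1 + s)*(-33 + s) (U(s) = (s - 1)*(s - 33) = (-1 + s)*(-33 + s))
U(a) - Q = (33 + (-199)² - 34*(-199)) - 1*34969/4 = (33 + 39601 + 6766) - 34969/4 = 46400 - 34969/4 = 150631/4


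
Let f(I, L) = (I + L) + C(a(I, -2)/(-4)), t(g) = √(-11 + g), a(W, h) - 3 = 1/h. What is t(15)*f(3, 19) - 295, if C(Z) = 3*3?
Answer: -233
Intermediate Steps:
a(W, h) = 3 + 1/h
C(Z) = 9
f(I, L) = 9 + I + L (f(I, L) = (I + L) + 9 = 9 + I + L)
t(15)*f(3, 19) - 295 = √(-11 + 15)*(9 + 3 + 19) - 295 = √4*31 - 295 = 2*31 - 295 = 62 - 295 = -233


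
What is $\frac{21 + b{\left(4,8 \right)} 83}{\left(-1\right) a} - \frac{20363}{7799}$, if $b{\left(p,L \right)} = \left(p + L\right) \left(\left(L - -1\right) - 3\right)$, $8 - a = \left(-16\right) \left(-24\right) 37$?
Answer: $- \frac{242383997}{110745800} \approx -2.1887$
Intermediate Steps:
$a = -14200$ ($a = 8 - \left(-16\right) \left(-24\right) 37 = 8 - 384 \cdot 37 = 8 - 14208 = -14200$)
$b{\left(p,L \right)} = \left(-2 + L\right) \left(L + p\right)$ ($b{\left(p,L \right)} = \left(L + p\right) \left(\left(L + 1\right) - 3\right) = \left(L + p\right) \left(\left(1 + L\right) - 3\right) = \left(L + p\right) \left(-2 + L\right) = \left(-2 + L\right) \left(L + p\right)$)
$\frac{21 + b{\left(4,8 \right)} 83}{\left(-1\right) a} - \frac{20363}{7799} = \frac{21 + \left(8^{2} - 16 - 8 + 8 \cdot 4\right) 83}{\left(-1\right) \left(-14200\right)} - \frac{20363}{7799} = \frac{21 + \left(64 - 16 - 8 + 32\right) 83}{14200} - \frac{20363}{7799} = \left(21 + 72 \cdot 83\right) \frac{1}{14200} - \frac{20363}{7799} = \left(21 + 5976\right) \frac{1}{14200} - \frac{20363}{7799} = 5997 \cdot \frac{1}{14200} - \frac{20363}{7799} = \frac{5997}{14200} - \frac{20363}{7799} = - \frac{242383997}{110745800}$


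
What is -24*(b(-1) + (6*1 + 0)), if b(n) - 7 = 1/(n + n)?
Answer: -300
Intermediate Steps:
b(n) = 7 + 1/(2*n) (b(n) = 7 + 1/(n + n) = 7 + 1/(2*n))
-24*(b(-1) + (6*1 + 0)) = -24*((7 + (½)/(-1)) + (6*1 + 0)) = -24*((7 + (½)*(-1)) + (6 + 0)) = -24*((7 - ½) + 6) = -24*(13/2 + 6) = -24*25/2 = -300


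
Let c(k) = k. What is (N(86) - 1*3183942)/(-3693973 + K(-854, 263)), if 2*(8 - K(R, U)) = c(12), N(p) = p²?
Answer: 3176546/3693971 ≈ 0.85993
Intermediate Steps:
K(R, U) = 2 (K(R, U) = 8 - ½*12 = 8 - 6 = 2)
(N(86) - 1*3183942)/(-3693973 + K(-854, 263)) = (86² - 1*3183942)/(-3693973 + 2) = (7396 - 3183942)/(-3693971) = -3176546*(-1/3693971) = 3176546/3693971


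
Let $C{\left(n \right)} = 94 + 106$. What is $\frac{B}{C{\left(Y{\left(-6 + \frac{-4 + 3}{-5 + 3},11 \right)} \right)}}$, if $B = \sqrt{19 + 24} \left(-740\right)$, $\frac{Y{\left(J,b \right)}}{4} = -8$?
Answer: $- \frac{37 \sqrt{43}}{10} \approx -24.263$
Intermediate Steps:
$Y{\left(J,b \right)} = -32$ ($Y{\left(J,b \right)} = 4 \left(-8\right) = -32$)
$C{\left(n \right)} = 200$
$B = - 740 \sqrt{43}$ ($B = \sqrt{43} \left(-740\right) = - 740 \sqrt{43} \approx -4852.5$)
$\frac{B}{C{\left(Y{\left(-6 + \frac{-4 + 3}{-5 + 3},11 \right)} \right)}} = \frac{\left(-740\right) \sqrt{43}}{200} = - 740 \sqrt{43} \cdot \frac{1}{200} = - \frac{37 \sqrt{43}}{10}$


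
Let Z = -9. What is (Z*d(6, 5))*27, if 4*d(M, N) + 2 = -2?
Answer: 243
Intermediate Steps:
d(M, N) = -1 (d(M, N) = -1/2 + (1/4)*(-2) = -1/2 - 1/2 = -1)
(Z*d(6, 5))*27 = -9*(-1)*27 = 9*27 = 243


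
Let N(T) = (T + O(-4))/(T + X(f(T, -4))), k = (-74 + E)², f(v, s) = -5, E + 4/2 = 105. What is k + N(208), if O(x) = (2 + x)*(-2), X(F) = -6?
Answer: 85047/101 ≈ 842.05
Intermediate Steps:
E = 103 (E = -2 + 105 = 103)
k = 841 (k = (-74 + 103)² = 29² = 841)
O(x) = -4 - 2*x
N(T) = (4 + T)/(-6 + T) (N(T) = (T + (-4 - 2*(-4)))/(T - 6) = (T + (-4 + 8))/(-6 + T) = (T + 4)/(-6 + T) = (4 + T)/(-6 + T))
k + N(208) = 841 + (4 + 208)/(-6 + 208) = 841 + 212/202 = 841 + (1/202)*212 = 841 + 106/101 = 85047/101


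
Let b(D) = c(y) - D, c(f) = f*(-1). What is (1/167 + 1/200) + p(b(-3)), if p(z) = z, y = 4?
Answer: -33033/33400 ≈ -0.98901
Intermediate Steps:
c(f) = -f
b(D) = -4 - D (b(D) = -1*4 - D = -4 - D)
(1/167 + 1/200) + p(b(-3)) = (1/167 + 1/200) + (-4 - 1*(-3)) = (1/167 + 1/200) + (-4 + 3) = 367/33400 - 1 = -33033/33400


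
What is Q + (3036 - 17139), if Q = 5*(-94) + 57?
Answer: -14516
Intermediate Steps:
Q = -413 (Q = -470 + 57 = -413)
Q + (3036 - 17139) = -413 + (3036 - 17139) = -413 - 14103 = -14516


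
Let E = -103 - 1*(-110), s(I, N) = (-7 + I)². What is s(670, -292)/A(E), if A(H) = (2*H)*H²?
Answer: 439569/686 ≈ 640.77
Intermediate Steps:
E = 7 (E = -103 + 110 = 7)
A(H) = 2*H³
s(670, -292)/A(E) = (-7 + 670)²/((2*7³)) = 663²/((2*343)) = 439569/686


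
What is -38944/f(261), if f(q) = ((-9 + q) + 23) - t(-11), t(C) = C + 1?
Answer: -38944/285 ≈ -136.65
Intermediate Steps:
t(C) = 1 + C
f(q) = 24 + q (f(q) = ((-9 + q) + 23) - (1 - 11) = (14 + q) - 1*(-10) = (14 + q) + 10 = 24 + q)
-38944/f(261) = -38944/(24 + 261) = -38944/285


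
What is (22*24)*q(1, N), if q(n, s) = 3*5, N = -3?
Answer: 7920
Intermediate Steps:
q(n, s) = 15
(22*24)*q(1, N) = (22*24)*15 = 528*15 = 7920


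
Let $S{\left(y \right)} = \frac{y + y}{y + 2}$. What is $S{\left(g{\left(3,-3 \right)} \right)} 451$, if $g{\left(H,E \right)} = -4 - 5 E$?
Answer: $\frac{9922}{13} \approx 763.23$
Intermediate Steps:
$S{\left(y \right)} = \frac{2 y}{2 + y}$
$S{\left(g{\left(3,-3 \right)} \right)} 451 = \frac{2 \left(-4 - -15\right)}{2 - -11} \cdot 451 = \frac{2 \left(-4 + 15\right)}{2 + \left(-4 + 15\right)} 451 = 2 \cdot 11 \frac{1}{2 + 11} \cdot 451 = 2 \cdot 11 \cdot \frac{1}{13} \cdot 451 = \frac{22}{13} \cdot 451 = \frac{9922}{13}$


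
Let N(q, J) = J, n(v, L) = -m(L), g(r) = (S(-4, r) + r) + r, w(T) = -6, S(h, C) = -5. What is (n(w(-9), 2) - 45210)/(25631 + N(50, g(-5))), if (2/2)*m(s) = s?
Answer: -11303/6404 ≈ -1.7650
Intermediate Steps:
m(s) = s
g(r) = -5 + 2*r (g(r) = (-5 + r) + r = -5 + 2*r)
n(v, L) = -L
(n(w(-9), 2) - 45210)/(25631 + N(50, g(-5))) = (-1*2 - 45210)/(25631 + (-5 + 2*(-5))) = (-2 - 45210)/(25631 + (-5 - 10)) = -45212/(25631 - 15) = -45212/25616 = -45212*1/25616 = -11303/6404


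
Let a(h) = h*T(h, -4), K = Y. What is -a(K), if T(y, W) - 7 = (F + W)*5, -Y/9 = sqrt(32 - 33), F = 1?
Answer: -72*I ≈ -72.0*I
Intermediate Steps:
Y = -9*I (Y = -9*sqrt(32 - 33) = -9*I ≈ -9.0*I)
T(y, W) = 12 + 5*W (T(y, W) = 7 + (1 + W)*5 = 7 + (5 + 5*W) = 12 + 5*W)
K = -9*I ≈ -9.0*I
a(h) = -8*h (a(h) = h*(12 + 5*(-4)) = h*(12 - 20) = h*(-8) = -8*h)
-a(K) = -(-8)*(-9*I) = -72*I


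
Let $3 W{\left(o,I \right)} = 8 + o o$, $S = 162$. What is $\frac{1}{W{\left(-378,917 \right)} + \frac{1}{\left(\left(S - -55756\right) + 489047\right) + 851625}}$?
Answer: $\frac{1396590}{66520512761} \approx 2.0995 \cdot 10^{-5}$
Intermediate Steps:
$W{\left(o,I \right)} = \frac{8}{3} + \frac{o^{2}}{3}$ ($W{\left(o,I \right)} = \frac{8 + o o}{3} = \frac{8 + o^{2}}{3} = \frac{8}{3} + \frac{o^{2}}{3}$)
$\frac{1}{W{\left(-378,917 \right)} + \frac{1}{\left(\left(S - -55756\right) + 489047\right) + 851625}} = \frac{1}{\left(\frac{8}{3} + \frac{\left(-378\right)^{2}}{3}\right) + \frac{1}{\left(\left(162 - -55756\right) + 489047\right) + 851625}} = \frac{1}{\left(\frac{8}{3} + \frac{1}{3} \cdot 142884\right) + \frac{1}{\left(\left(162 + 55756\right) + 489047\right) + 851625}} = \frac{1}{\left(\frac{8}{3} + 47628\right) + \frac{1}{\left(55918 + 489047\right) + 851625}} = \frac{1}{\frac{142892}{3} + \frac{1}{544965 + 851625}} = \frac{1}{\frac{142892}{3} + \frac{1}{1396590}} = \frac{1}{\frac{66520512761}{1396590}} = \frac{1396590}{66520512761}$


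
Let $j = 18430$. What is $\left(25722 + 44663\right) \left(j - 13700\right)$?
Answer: $332921050$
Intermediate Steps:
$\left(25722 + 44663\right) \left(j - 13700\right) = \left(25722 + 44663\right) \left(18430 - 13700\right) = 70385 \cdot 4730 = 332921050$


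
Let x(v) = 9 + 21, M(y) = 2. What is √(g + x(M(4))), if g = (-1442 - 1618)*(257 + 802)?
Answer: I*√3240510 ≈ 1800.1*I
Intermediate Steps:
x(v) = 30
g = -3240540 (g = -3060*1059 = -3240540)
√(g + x(M(4))) = √(-3240540 + 30) = √(-3240510) = I*√3240510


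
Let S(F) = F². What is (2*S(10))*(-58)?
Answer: -11600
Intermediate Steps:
(2*S(10))*(-58) = (2*10²)*(-58) = (2*100)*(-58) = 200*(-58) = -11600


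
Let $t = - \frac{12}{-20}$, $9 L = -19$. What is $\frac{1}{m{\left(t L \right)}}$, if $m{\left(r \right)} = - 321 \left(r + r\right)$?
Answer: $\frac{5}{4066} \approx 0.0012297$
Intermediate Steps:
$L = - \frac{19}{9}$ ($L = \frac{1}{9} \left(-19\right) = - \frac{19}{9} \approx -2.1111$)
$t = \frac{3}{5}$ ($t = \left(-12\right) \left(- \frac{1}{20}\right) = \frac{3}{5} \approx 0.6$)
$m{\left(r \right)} = - 642 r$ ($m{\left(r \right)} = - 321 \cdot 2 r = - 642 r$)
$\frac{1}{m{\left(t L \right)}} = \frac{1}{\left(-642\right) \frac{3}{5} \left(- \frac{19}{9}\right)} = \frac{1}{\left(-642\right) \left(- \frac{19}{15}\right)} = \frac{1}{\frac{4066}{5}} = \frac{5}{4066}$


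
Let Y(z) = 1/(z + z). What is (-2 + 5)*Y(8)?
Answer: 3/16 ≈ 0.18750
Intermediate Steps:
Y(z) = 1/(2*z)
(-2 + 5)*Y(8) = (-2 + 5)*((½)/8) = 3*((½)*(⅛)) = 3*(1/16) = 3/16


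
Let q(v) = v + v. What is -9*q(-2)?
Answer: 36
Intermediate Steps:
q(v) = 2*v
-9*q(-2) = -18*(-2) = -9*(-4) = 36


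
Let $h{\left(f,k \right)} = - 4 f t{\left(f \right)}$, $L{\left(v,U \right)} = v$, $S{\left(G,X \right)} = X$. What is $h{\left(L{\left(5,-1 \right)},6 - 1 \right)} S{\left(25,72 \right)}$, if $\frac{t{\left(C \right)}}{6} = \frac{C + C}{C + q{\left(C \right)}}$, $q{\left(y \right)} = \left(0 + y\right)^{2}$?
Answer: $-2880$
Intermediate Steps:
$q{\left(y \right)} = y^{2}$
$t{\left(C \right)} = \frac{12 C}{C + C^{2}}$ ($t{\left(C \right)} = 6 \frac{C + C}{C + C^{2}} = 6 \frac{2 C}{C + C^{2}} = \frac{12 C}{C + C^{2}}$)
$h{\left(f,k \right)} = - \frac{48 f}{1 + f}$ ($h{\left(f,k \right)} = - 4 f \frac{12}{1 + f} = - \frac{48 f}{1 + f}$)
$h{\left(L{\left(5,-1 \right)},6 - 1 \right)} S{\left(25,72 \right)} = \left(-48\right) 5 \frac{1}{1 + 5} \cdot 72 = \left(-48\right) 5 \cdot \frac{1}{6} \cdot 72 = \left(-40\right) 72 = -2880$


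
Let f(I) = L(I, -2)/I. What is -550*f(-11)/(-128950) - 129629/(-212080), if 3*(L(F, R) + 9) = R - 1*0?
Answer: 1009089893/1640862960 ≈ 0.61497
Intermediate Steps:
L(F, R) = -9 + R/3 (L(F, R) = -9 + (R - 1*0)/3 = -9 + (R + 0)/3 = -9 + R/3)
f(I) = -29/(3*I) (f(I) = (-9 + (⅓)*(-2))/I = (-9 - ⅔)/I = -29/(3*I))
-550*f(-11)/(-128950) - 129629/(-212080) = -(-15950)/(3*(-11))/(-128950) - 129629/(-212080) = -(-15950)*(-1)/(3*11)*(-1/128950) - 129629*(-1/212080) = -550*29/33*(-1/128950) + 129629/212080 = -1450/3*(-1/128950) + 129629/212080 = 29/7737 + 129629/212080 = 1009089893/1640862960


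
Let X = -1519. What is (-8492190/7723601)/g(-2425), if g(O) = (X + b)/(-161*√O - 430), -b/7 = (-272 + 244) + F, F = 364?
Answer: -74523300/610164479 - 139514550*I*√97/610164479 ≈ -0.12214 - 2.2519*I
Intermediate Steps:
b = -2352 (b = -7*((-272 + 244) + 364) = -7*(-28 + 364) = -7*336 = -2352)
g(O) = -3871/(-430 - 161*√O) (g(O) = (-1519 - 2352)/(-161*√O - 430) = -3871/(-430 - 161*√O))
(-8492190/7723601)/g(-2425) = (-8492190/7723601)/((3871/(430 + 161*√(-2425)))) = (-8492190*1/7723601)/((3871/(430 + 161*(5*I*√97)))) = -(74523300/610164479 + 139514550*I*√97/610164479) = -8492190*(430/3871 + 115*I*√97/553)/7723601 = -74523300/610164479 - 139514550*I*√97/610164479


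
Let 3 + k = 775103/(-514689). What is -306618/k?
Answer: 11272350843/165655 ≈ 68047.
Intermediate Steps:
k = -331310/73527 (k = -3 + 775103/(-514689) = -3 + 775103*(-1/514689) = -3 - 110729/73527 = -331310/73527 ≈ -4.5060)
-306618/k = -306618/(-331310/73527) = -306618*(-73527/331310) = 11272350843/165655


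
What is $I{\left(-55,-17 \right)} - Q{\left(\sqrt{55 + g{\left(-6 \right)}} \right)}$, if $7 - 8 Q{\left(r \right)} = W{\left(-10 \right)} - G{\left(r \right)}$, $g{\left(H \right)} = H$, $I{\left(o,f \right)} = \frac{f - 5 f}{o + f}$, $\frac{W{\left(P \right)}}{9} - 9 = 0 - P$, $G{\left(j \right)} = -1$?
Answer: $\frac{1417}{72} \approx 19.681$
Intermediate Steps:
$W{\left(P \right)} = 81 - 9 P$ ($W{\left(P \right)} = 81 + 9 \left(0 - P\right) = 81 + 9 \left(- P\right) = 81 - 9 P$)
$I{\left(o,f \right)} = - \frac{4 f}{f + o}$ ($I{\left(o,f \right)} = \frac{\left(-4\right) f}{f + o} = - \frac{4 f}{f + o}$)
$Q{\left(r \right)} = - \frac{165}{8}$ ($Q{\left(r \right)} = \frac{7}{8} - \frac{\left(81 - -90\right) - -1}{8} = \frac{7}{8} - \frac{\left(81 + 90\right) + 1}{8} = \frac{7}{8} - \frac{171 + 1}{8} = \frac{7}{8} - \frac{43}{2} = - \frac{165}{8}$)
$I{\left(-55,-17 \right)} - Q{\left(\sqrt{55 + g{\left(-6 \right)}} \right)} = \left(-4\right) \left(-17\right) \frac{1}{-17 - 55} - - \frac{165}{8} = \left(-4\right) \left(-17\right) \frac{1}{-72} + \frac{165}{8} = \left(-4\right) \left(-17\right) \left(- \frac{1}{72}\right) + \frac{165}{8} = - \frac{17}{18} + \frac{165}{8} = \frac{1417}{72}$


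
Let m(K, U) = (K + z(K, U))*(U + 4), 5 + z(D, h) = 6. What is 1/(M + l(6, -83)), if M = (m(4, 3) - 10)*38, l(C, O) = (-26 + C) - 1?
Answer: 1/929 ≈ 0.0010764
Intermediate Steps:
z(D, h) = 1 (z(D, h) = -5 + 6 = 1)
l(C, O) = -27 + C
m(K, U) = (1 + K)*(4 + U) (m(K, U) = (K + 1)*(U + 4) = (1 + K)*(4 + U))
M = 950 (M = ((4 + 3 + 4*4 + 4*3) - 10)*38 = ((4 + 3 + 16 + 12) - 10)*38 = (35 - 10)*38 = 25*38 = 950)
1/(M + l(6, -83)) = 1/(950 + (-27 + 6)) = 1/(950 - 21) = 1/929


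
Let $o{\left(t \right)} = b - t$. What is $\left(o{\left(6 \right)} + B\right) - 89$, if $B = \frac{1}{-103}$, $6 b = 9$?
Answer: $- \frac{19263}{206} \approx -93.51$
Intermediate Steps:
$b = \frac{3}{2}$ ($b = \frac{1}{6} \cdot 9 = \frac{3}{2} \approx 1.5$)
$o{\left(t \right)} = \frac{3}{2} - t$
$B = - \frac{1}{103} \approx -0.0097087$
$\left(o{\left(6 \right)} + B\right) - 89 = \left(\left(\frac{3}{2} - 6\right) - \frac{1}{103}\right) - 89 = \left(- \frac{9}{2} - \frac{1}{103}\right) - 89 = - \frac{929}{206} - 89 = - \frac{19263}{206}$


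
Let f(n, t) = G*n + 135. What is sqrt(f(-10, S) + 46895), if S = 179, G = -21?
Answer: 2*sqrt(11810) ≈ 217.35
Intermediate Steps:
f(n, t) = 135 - 21*n (f(n, t) = -21*n + 135 = 135 - 21*n)
sqrt(f(-10, S) + 46895) = sqrt((135 - 21*(-10)) + 46895) = sqrt((135 + 210) + 46895) = sqrt(345 + 46895) = sqrt(47240) = 2*sqrt(11810)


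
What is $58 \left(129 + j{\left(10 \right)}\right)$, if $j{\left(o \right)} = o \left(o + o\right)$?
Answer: $19082$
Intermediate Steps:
$j{\left(o \right)} = 2 o^{2}$ ($j{\left(o \right)} = o 2 o = 2 o^{2}$)
$58 \left(129 + j{\left(10 \right)}\right) = 58 \left(129 + 2 \cdot 10^{2}\right) = 58 \left(129 + 2 \cdot 100\right) = 58 \left(129 + 200\right) = 58 \cdot 329 = 19082$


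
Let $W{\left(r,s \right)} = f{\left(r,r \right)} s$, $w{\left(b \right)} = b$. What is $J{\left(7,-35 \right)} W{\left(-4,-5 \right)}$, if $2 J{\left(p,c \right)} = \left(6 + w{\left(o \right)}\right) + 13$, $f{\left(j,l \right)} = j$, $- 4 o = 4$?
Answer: $180$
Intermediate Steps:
$o = -1$ ($o = \left(- \frac{1}{4}\right) 4 = -1$)
$J{\left(p,c \right)} = 9$ ($J{\left(p,c \right)} = \frac{\left(6 - 1\right) + 13}{2} = \frac{5 + 13}{2} = \frac{1}{2} \cdot 18 = 9$)
$W{\left(r,s \right)} = r s$
$J{\left(7,-35 \right)} W{\left(-4,-5 \right)} = 9 \left(\left(-4\right) \left(-5\right)\right) = 9 \cdot 20 = 180$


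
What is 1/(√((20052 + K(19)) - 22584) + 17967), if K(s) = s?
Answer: 17967/322815602 - I*√2513/322815602 ≈ 5.5657e-5 - 1.5529e-7*I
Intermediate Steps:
1/(√((20052 + K(19)) - 22584) + 17967) = 1/(√((20052 + 19) - 22584) + 17967) = 1/(√(20071 - 22584) + 17967) = 1/(√(-2513) + 17967) = 1/(I*√2513 + 17967) = 1/(17967 + I*√2513)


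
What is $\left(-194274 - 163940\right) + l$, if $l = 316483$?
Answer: $-41731$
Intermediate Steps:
$\left(-194274 - 163940\right) + l = \left(-194274 - 163940\right) + 316483 = -358214 + 316483 = -41731$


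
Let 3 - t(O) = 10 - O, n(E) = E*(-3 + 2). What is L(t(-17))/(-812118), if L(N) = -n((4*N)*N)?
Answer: -384/135353 ≈ -0.0028370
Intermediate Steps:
n(E) = -E (n(E) = E*(-1) = -E)
t(O) = -7 + O (t(O) = 3 - (10 - O) = 3 + (-10 + O) = -7 + O)
L(N) = 4*N² (L(N) = -(-1)*(4*N)*N = -(-1)*4*N² = -(-4)*N² = 4*N²)
L(t(-17))/(-812118) = (4*(-7 - 17)²)/(-812118) = (4*(-24)²)*(-1/812118) = (4*576)*(-1/812118) = 2304*(-1/812118) = -384/135353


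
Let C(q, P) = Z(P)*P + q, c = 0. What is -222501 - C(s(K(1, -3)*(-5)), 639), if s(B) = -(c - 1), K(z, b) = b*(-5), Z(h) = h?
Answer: -630823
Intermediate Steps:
K(z, b) = -5*b
s(B) = 1 (s(B) = -(0 - 1) = -1*(-1) = 1)
C(q, P) = q + P² (C(q, P) = P*P + q = P² + q = q + P²)
-222501 - C(s(K(1, -3)*(-5)), 639) = -222501 - (1 + 639²) = -222501 - (1 + 408321) = -222501 - 1*408322 = -222501 - 408322 = -630823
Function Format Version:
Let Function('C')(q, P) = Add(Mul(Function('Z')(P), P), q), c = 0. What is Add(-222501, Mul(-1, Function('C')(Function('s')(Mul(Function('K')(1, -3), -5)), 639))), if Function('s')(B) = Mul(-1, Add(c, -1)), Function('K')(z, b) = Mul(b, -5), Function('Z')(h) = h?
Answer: -630823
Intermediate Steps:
Function('K')(z, b) = Mul(-5, b)
Function('s')(B) = 1 (Function('s')(B) = Mul(-1, Add(0, -1)) = Mul(-1, -1) = 1)
Function('C')(q, P) = Add(q, Pow(P, 2)) (Function('C')(q, P) = Add(Mul(P, P), q) = Add(Pow(P, 2), q) = Add(q, Pow(P, 2)))
Add(-222501, Mul(-1, Function('C')(Function('s')(Mul(Function('K')(1, -3), -5)), 639))) = Add(-222501, Mul(-1, Add(1, Pow(639, 2)))) = Add(-222501, Mul(-1, Add(1, 408321))) = Add(-222501, Mul(-1, 408322)) = Add(-222501, -408322) = -630823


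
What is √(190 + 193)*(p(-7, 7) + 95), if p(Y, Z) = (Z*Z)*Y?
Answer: -248*√383 ≈ -4853.5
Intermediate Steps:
p(Y, Z) = Y*Z² (p(Y, Z) = Z²*Y = Y*Z²)
√(190 + 193)*(p(-7, 7) + 95) = √(190 + 193)*(-7*7² + 95) = √383*(-7*49 + 95) = √383*(-343 + 95) = √383*(-248) = -248*√383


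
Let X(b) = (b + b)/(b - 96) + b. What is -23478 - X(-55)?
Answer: -3536983/151 ≈ -23424.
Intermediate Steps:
X(b) = b + 2*b/(-96 + b) (X(b) = (2*b)/(-96 + b) + b = 2*b/(-96 + b) + b = b + 2*b/(-96 + b))
-23478 - X(-55) = -23478 - (-55)*(-94 - 55)/(-96 - 55) = -23478 - (-55)*(-149)/(-151) = -23478 - (-55)*(-1)*(-149)/151 = -23478 - 1*(-8195/151) = -23478 + 8195/151 = -3536983/151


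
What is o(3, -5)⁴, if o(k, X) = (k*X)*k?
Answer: 4100625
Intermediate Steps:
o(k, X) = X*k² (o(k, X) = (X*k)*k = X*k²)
o(3, -5)⁴ = (-5*3²)⁴ = (-5*9)⁴ = (-45)⁴ = 4100625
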